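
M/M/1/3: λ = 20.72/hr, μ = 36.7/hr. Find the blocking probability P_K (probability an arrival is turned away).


ρ = λ/μ = 20.72/36.7 = 0.5646
P_K = (1−ρ)ρ^K/(1−ρ^(K+1)) = (0.4354·0.179958)/(1 − 0.101600)
= 0.078358/0.898400 = 0.087219

Final: 0.087219


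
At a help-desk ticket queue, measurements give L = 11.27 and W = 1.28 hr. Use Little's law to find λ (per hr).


λ = L/W = 11.27/1.28 = 8.8047 /hr

Final: 8.8047 /hr


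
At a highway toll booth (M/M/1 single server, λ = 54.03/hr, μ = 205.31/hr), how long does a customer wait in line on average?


ρ = 54.03/205.31 = 0.2632
Wq = ρ/(μ−λ) = 0.2632/(205.31 − 54.03) = 0.2632/151.28 = 0.001740 hr

Final: 0.001740 hr


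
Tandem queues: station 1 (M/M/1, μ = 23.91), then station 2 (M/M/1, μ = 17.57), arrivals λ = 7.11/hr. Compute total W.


Each node sees arrival rate λ = 7.11/hr (tandem ⇒ throughput preserved).
W₁ = 1/(μ₁−λ) = 1/(23.91−7.11) = 0.05952 hr
W₂ = 1/(μ₂−λ) = 1/(17.57−7.11) = 0.09560 hr
W_total = W₁ + W₂ = 0.05952 + 0.09560 = 0.15513 hr

Final: 0.15513 hr


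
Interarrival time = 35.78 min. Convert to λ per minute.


λ = 1/(interarrival time) in consistent units.
1 minute = 1 min, so λ = 1/35.78 = 0.02795 per minute

Final: 0.02795 /min


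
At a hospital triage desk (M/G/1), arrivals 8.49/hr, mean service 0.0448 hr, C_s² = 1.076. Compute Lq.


ρ = λ·E[S] = 8.49·0.0448 = 0.3804
Lq = ρ²(1+C_s²)/(2(1−ρ)) = 0.1447·(1+1.076)/(2·0.6196)
= 0.1447·2.0760/1.2393 = 0.24234

Final: 0.24234


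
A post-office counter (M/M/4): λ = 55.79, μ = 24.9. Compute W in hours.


a = 2.2406; ρ = 0.5601; P₀ = 0.099875
Lq = P₀·a^c·ρ/(c!(1−ρ)²) = 0.30363
Wq = Lq/λ = 0.30363/55.79 = 0.005442 hr
W = Wq + 1/μ = 0.005442 + 0.04016 = 0.04560 hr

Final: 0.04560 hr


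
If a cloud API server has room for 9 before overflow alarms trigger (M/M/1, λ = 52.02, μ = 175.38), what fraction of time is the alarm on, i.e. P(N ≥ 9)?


ρ = 52.02/175.38 = 0.2966
P(N ≥ n) = ρ^n = 0.2966^9 = 0.00001777

Final: 0.00001777


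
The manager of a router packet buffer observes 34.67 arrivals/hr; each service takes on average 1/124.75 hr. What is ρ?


ρ = λ/μ = 34.67/124.75 = 0.2779

Final: 0.2779


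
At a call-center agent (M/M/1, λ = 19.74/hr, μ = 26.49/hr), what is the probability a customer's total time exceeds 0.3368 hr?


W ~ Exponential(μ−λ) for M/M/1.
μ − λ = 26.49 − 19.74 = 6.7500
P(W > t) = e^{−(μ−λ)t} = e^{−2.2734} = 0.102962

Final: 0.102962


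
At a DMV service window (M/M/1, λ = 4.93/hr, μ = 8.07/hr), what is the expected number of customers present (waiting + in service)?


ρ = λ/μ = 4.93/8.07 = 0.6109
L = ρ/(1−ρ) = 0.6109/(1 − 0.6109) = 0.6109/0.3891 = 1.5701

Final: 1.5701


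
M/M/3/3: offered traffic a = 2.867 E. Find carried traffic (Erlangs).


B(3,2.867) = 0.329930 (Erlang-B)
Carried load = a(1 − B) = 2.867·(1 − 0.329930) = 2.867·0.670070 = 1.9211 E

Final: 1.9211 Erlangs


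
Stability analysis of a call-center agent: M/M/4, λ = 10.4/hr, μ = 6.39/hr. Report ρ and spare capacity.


Total capacity cμ = 4·6.39 = 25.56/hr
ρ = λ/(cμ) = 10.4/25.56 = 0.4069
Stable ⇔ ρ < 1: YES
Spare capacity = cμ − λ = 25.56 − 10.4 = 15.16/hr

Final: ρ = 0.4069; stable; margin = 15.16/hr


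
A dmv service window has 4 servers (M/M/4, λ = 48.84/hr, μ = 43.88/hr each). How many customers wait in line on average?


a = λ/μ = 1.1130; ρ = a/4 = 0.2783
P₀ = 0.327775
Lq = P₀·a^c·ρ / (c!·(1−ρ)²) = 0.327775·1.53474·0.2783/(24·0.52091)
= 0.01120

Final: 0.01120


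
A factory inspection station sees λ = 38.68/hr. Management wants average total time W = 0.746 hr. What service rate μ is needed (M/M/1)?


W = 1/(μ−λ) ⇒ μ − λ = 1/W = 1/0.746 = 1.3405
μ = λ + 1/W = 38.68 + 1.3405 = 40.0205 per hr

Final: 40.0205 /hr


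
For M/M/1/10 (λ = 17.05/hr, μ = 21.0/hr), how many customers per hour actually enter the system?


ρ = 0.8119; P_K = (1−ρ)ρ^10/(1−ρ^11) = 0.026043
λ_eff = λ(1 − P_K) = 17.05·(1 − 0.026043) = 17.05·0.973957 = 16.6060 /hr

Final: 16.6060 /hr


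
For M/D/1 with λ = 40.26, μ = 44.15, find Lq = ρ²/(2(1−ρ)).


ρ = 40.26/44.15 = 0.9119
M/D/1: Lq = ρ²/(2(1−ρ)) = 0.8315/(2·0.08811) = 4.71886

Final: 4.71886


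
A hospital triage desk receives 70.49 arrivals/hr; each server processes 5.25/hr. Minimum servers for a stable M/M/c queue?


Stability requires cμ > λ ⇔ c > λ/μ.
λ/μ = 70.49/5.25 = 13.4267
Minimum integer c = ⌊13.4267⌋ + 1 = 14
Check: 14·5.25 = 73.50 > 70.49, while 13·5.25 = 68.25 ≤ 70.49

Final: 14 servers


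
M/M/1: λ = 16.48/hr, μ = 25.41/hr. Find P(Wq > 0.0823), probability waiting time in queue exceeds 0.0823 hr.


ρ = 16.48/25.41 = 0.6486
P(Wq > t) = ρ·e^{−(μ−λ)t} = 0.6486·e^{−0.7349}
= 0.6486·0.479535 = 0.311009

Final: 0.311009


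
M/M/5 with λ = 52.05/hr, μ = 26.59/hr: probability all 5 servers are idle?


a = λ/μ = 52.05/26.59 = 1.9575; ρ = a/c = 0.3915
Σ_{k=0}^{4} a^k/k! (terms k=0..4) = 1.00000 + 1.95750 + 1.91591 + 1.25013 + 0.61178 = 6.73533
Tail: a^5/(5!(1−ρ)) = 28.74167/(120·0.6085) = 0.39361
P₀ = 1/(6.73533 + 0.39361) = 1/7.12894 = 0.140273

Final: 0.140273


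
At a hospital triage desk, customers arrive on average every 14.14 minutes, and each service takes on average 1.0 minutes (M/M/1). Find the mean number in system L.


λ = 60/14.14 = 4.2433 /hr
μ = 60/1.0 = 60.0000 /hr
ρ = λ/μ = 4.2433/60.0000 = 0.07072
L = ρ/(1−ρ) = 0.07072/0.9293 = 0.07610

Final: 0.07610


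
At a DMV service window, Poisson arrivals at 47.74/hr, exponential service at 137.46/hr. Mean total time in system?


W = 1/(μ−λ) = 1/(137.46 − 47.74) = 1/89.72 = 0.01115 hr

Final: 0.01115 hr


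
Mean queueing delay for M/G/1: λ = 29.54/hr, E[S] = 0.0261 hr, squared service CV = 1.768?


ρ = λ·E[S] = 29.54·0.0261 = 0.7710
E[S²] = E[S]²(1+C_s²) = 0.0261²·(1+1.768) = 0.001886
Wq = λ·E[S²]/(2(1−ρ)) = 29.54·0.001886/(2·0.2290) = 0.12161 hr

Final: 0.12161 hr


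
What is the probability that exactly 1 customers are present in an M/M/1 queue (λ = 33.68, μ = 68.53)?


ρ = 33.68/68.53 = 0.4915
P_n = (1−ρ)·ρ^n = (1 − 0.4915)·0.4915^1 = 0.5085·0.491464 = 0.249927

Final: 0.249927


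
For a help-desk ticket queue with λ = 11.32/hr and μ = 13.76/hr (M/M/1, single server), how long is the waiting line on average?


ρ = 11.32/13.76 = 0.8227
Lq = ρ²/(1−ρ) = 0.6768/0.1773 = 3.8167

Final: 3.8167


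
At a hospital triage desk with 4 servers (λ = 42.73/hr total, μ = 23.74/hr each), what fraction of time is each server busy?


ρ = λ/(cμ) = 42.73/(4·23.74) = 42.73/94.96 = 0.4500

Final: 0.4500


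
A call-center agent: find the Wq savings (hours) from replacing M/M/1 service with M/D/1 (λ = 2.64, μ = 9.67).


ρ = 2.64/9.67 = 0.2730
Wq(M/M/1) = ρ/(μ−λ) = 0.2730/7.03 = 0.03883 hr
Wq(M/D/1) = ρ/(2(μ−λ)) = 0.01942 hr
Savings = 0.03883 − 0.01942 = 0.01942 hr

Final: 0.01942 hr


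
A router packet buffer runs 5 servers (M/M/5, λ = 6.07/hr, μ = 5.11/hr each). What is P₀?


a = λ/μ = 6.07/5.11 = 1.1879; ρ = a/c = 0.2376
Σ_{k=0}^{4} a^k/k! (terms k=0..4) = 1.00000 + 1.18787 + 0.70551 + 0.27935 + 0.08296 = 3.25569
Tail: a^5/(5!(1−ρ)) = 2.36504/(120·0.7624) = 0.02585
P₀ = 1/(3.25569 + 0.02585) = 1/3.28154 = 0.304735

Final: 0.304735


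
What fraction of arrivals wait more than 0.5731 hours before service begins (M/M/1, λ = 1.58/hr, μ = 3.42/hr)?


ρ = 1.58/3.42 = 0.4620
P(Wq > t) = ρ·e^{−(μ−λ)t} = 0.4620·e^{−1.0545}
= 0.4620·0.348365 = 0.160941

Final: 0.160941


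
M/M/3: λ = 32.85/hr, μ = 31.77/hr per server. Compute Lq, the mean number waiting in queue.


a = λ/μ = 1.0340; ρ = a/3 = 0.3447
P₀ = 0.350912
Lq = P₀·a^c·ρ / (c!·(1−ρ)²) = 0.350912·1.10549·0.3447/(6·0.42946)
= 0.05189

Final: 0.05189


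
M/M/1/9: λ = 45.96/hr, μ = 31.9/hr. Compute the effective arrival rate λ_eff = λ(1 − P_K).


ρ = 1.4408; P_K = (1−ρ)ρ^9/(1−ρ^10) = 0.314068
λ_eff = λ(1 − P_K) = 45.96·(1 − 0.314068) = 45.96·0.685932 = 31.5254 /hr

Final: 31.5254 /hr


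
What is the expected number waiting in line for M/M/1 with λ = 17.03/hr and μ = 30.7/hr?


ρ = 17.03/30.7 = 0.5547
Lq = ρ²/(1−ρ) = 0.3077/0.4453 = 0.6911

Final: 0.6911


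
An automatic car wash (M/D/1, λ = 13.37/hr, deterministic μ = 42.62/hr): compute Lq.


ρ = 13.37/42.62 = 0.3137
M/D/1: Lq = ρ²/(2(1−ρ)) = 0.09841/(2·0.6863) = 0.07170

Final: 0.07170


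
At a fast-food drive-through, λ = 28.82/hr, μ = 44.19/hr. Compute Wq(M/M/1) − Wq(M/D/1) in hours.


ρ = 28.82/44.19 = 0.6522
Wq(M/M/1) = ρ/(μ−λ) = 0.6522/15.37 = 0.04243 hr
Wq(M/D/1) = ρ/(2(μ−λ)) = 0.02122 hr
Savings = 0.04243 − 0.02122 = 0.02122 hr

Final: 0.02122 hr


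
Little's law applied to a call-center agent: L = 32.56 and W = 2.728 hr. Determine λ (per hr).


λ = L/W = 32.56/2.728 = 11.9355 /hr

Final: 11.9355 /hr


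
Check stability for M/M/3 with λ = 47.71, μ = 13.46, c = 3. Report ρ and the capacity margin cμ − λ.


Total capacity cμ = 3·13.46 = 40.38/hr
ρ = λ/(cμ) = 47.71/40.38 = 1.1815
Stable ⇔ ρ < 1: NO
Spare capacity = cμ − λ = 40.38 − 47.71 = -7.33/hr

Final: ρ = 1.1815; unstable; margin = -7.33/hr


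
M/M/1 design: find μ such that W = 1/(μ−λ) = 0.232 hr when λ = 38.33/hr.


W = 1/(μ−λ) ⇒ μ − λ = 1/W = 1/0.232 = 4.3103
μ = λ + 1/W = 38.33 + 4.3103 = 42.6403 per hr

Final: 42.6403 /hr


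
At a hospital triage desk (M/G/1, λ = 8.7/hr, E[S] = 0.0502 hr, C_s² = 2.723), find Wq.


ρ = λ·E[S] = 8.7·0.0502 = 0.4367
E[S²] = E[S]²(1+C_s²) = 0.0502²·(1+2.723) = 0.009382
Wq = λ·E[S²]/(2(1−ρ)) = 8.7·0.009382/(2·0.5633) = 0.07246 hr

Final: 0.07246 hr


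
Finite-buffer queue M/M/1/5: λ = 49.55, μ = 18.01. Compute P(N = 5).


ρ = λ/μ = 49.55/18.01 = 2.7512
P_K = (1−ρ)ρ^K/(1−ρ^(K+1)) = (-1.7512·157.633940)/(1 − 433.690267)
= -276.056328/-432.690267 = 0.638000

Final: 0.638000


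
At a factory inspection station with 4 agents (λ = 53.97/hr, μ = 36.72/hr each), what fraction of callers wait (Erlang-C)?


a = λ/μ = 1.4698; ρ = a/4 = 0.3674
P₀ = 0.227975 (from M/M/c formula)
C(c,a) = [a^c/(c!(1−ρ))]·P₀ = [4.66658/(24·0.6326)]·0.227975
= 0.30739·0.227975 = 0.070077

Final: 0.070077


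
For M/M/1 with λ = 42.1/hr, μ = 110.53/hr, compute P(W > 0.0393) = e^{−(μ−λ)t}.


W ~ Exponential(μ−λ) for M/M/1.
μ − λ = 110.53 − 42.1 = 68.4300
P(W > t) = e^{−(μ−λ)t} = e^{−2.6893} = 0.067929

Final: 0.067929


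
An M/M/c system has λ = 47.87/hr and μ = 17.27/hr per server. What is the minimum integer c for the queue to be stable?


Stability requires cμ > λ ⇔ c > λ/μ.
λ/μ = 47.87/17.27 = 2.7719
Minimum integer c = ⌊2.7719⌋ + 1 = 3
Check: 3·17.27 = 51.81 > 47.87, while 2·17.27 = 34.54 ≤ 47.87

Final: 3 servers


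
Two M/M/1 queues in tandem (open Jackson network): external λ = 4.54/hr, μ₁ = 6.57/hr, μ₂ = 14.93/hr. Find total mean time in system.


Each node sees arrival rate λ = 4.54/hr (tandem ⇒ throughput preserved).
W₁ = 1/(μ₁−λ) = 1/(6.57−4.54) = 0.49261 hr
W₂ = 1/(μ₂−λ) = 1/(14.93−4.54) = 0.09625 hr
W_total = W₁ + W₂ = 0.49261 + 0.09625 = 0.58886 hr

Final: 0.58886 hr


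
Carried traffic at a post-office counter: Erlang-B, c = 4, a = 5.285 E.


B(4,5.285) = 0.420198 (Erlang-B)
Carried load = a(1 − B) = 5.285·(1 − 0.420198) = 5.285·0.579802 = 3.0643 E

Final: 3.0643 Erlangs


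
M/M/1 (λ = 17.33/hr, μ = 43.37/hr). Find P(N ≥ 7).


ρ = 17.33/43.37 = 0.3996
P(N ≥ n) = ρ^n = 0.3996^7 = 0.001627

Final: 0.001627


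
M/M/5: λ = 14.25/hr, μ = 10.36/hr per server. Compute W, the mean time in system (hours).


a = 1.3755; ρ = 0.2751; P₀ = 0.252466
Lq = P₀·a^c·ρ/(c!(1−ρ)²) = 0.005423
Wq = Lq/λ = 0.005423/14.25 = 0.0003805 hr
W = Wq + 1/μ = 0.0003805 + 0.09653 = 0.09691 hr

Final: 0.09691 hr


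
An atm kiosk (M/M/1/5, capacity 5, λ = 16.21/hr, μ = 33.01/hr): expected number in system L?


ρ = 16.21/33.01 = 0.4911
L = ρ[1 − (K+1)ρ^K + Kρ^(K+1)] / [(1−ρ)(1−ρ^(K+1))]
Numerator: 0.4911·(1 − 6·0.028555 + 5·0.014022) = 0.441358
Denominator: (0.5089)·(0.985978) = 0.501800
L = 0.441358/0.501800 = 0.8795

Final: 0.8795


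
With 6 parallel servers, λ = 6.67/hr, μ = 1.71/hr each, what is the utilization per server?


ρ = λ/(cμ) = 6.67/(6·1.71) = 6.67/10.26 = 0.6501

Final: 0.6501


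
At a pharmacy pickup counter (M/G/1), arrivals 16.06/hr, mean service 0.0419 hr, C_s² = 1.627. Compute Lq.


ρ = λ·E[S] = 16.06·0.0419 = 0.6729
Lq = ρ²(1+C_s²)/(2(1−ρ)) = 0.4528·(1+1.627)/(2·0.3271)
= 0.4528·2.6270/0.6542 = 1.81839

Final: 1.81839


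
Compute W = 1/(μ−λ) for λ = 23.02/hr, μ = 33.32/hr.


W = 1/(μ−λ) = 1/(33.32 − 23.02) = 1/10.30 = 0.09709 hr

Final: 0.09709 hr


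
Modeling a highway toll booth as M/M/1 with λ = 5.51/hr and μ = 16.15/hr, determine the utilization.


ρ = λ/μ = 5.51/16.15 = 0.3412

Final: 0.3412


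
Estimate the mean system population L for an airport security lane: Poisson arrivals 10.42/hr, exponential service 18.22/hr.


ρ = λ/μ = 10.42/18.22 = 0.5719
L = ρ/(1−ρ) = 0.5719/(1 − 0.5719) = 0.5719/0.4281 = 1.3359

Final: 1.3359


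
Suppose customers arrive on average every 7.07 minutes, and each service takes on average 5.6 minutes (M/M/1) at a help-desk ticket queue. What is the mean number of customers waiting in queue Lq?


λ = 60/7.07 = 8.4866 /hr
μ = 60/5.6 = 10.7143 /hr
ρ = λ/μ = 8.4866/10.7143 = 0.7921
Lq = ρ²/(1−ρ) = 0.6274/0.2079 = 3.0174

Final: 3.0174


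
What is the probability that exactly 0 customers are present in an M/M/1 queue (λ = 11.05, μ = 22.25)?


ρ = 11.05/22.25 = 0.4966
P_n = (1−ρ)·ρ^n = (1 − 0.4966)·0.4966^0 = 0.5034·1.000000 = 0.503371

Final: 0.503371


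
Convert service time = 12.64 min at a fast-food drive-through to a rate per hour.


μ = 1/(service time) in consistent units.
1 hour = 60 min, so μ = 60/12.64 = 4.7468 per hour

Final: 4.7468 /hr


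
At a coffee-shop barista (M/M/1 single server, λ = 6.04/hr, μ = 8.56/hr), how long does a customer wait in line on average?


ρ = 6.04/8.56 = 0.7056
Wq = ρ/(μ−λ) = 0.7056/(8.56 − 6.04) = 0.7056/2.52 = 0.2800 hr

Final: 0.2800 hr


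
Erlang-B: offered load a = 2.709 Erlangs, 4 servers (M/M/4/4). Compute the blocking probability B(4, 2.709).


B(c,a) = (a^c/c!) / Σ_{k=0}^{c} a^k/k!
a^4/4! = 2.244010
Σ terms (k=0..4): 1.00000 + 2.70900 + 3.66934 + 3.31341 + 2.24401 = 12.935765
B = 2.244010/12.935765 = 0.173473

Final: 0.173473


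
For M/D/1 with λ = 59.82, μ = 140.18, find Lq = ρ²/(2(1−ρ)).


ρ = 59.82/140.18 = 0.4267
M/D/1: Lq = ρ²/(2(1−ρ)) = 0.1821/(2·0.5733) = 0.15883

Final: 0.15883


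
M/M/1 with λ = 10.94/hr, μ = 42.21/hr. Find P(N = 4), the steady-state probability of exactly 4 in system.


ρ = 10.94/42.21 = 0.2592
P_n = (1−ρ)·ρ^n = (1 − 0.2592)·0.2592^4 = 0.7408·0.004512 = 0.003343

Final: 0.003343


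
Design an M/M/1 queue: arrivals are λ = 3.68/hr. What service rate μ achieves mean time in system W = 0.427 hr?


W = 1/(μ−λ) ⇒ μ − λ = 1/W = 1/0.427 = 2.3419
μ = λ + 1/W = 3.68 + 2.3419 = 6.0219 per hr

Final: 6.0219 /hr


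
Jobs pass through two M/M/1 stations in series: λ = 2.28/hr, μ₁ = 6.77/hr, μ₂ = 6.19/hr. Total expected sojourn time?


Each node sees arrival rate λ = 2.28/hr (tandem ⇒ throughput preserved).
W₁ = 1/(μ₁−λ) = 1/(6.77−2.28) = 0.22272 hr
W₂ = 1/(μ₂−λ) = 1/(6.19−2.28) = 0.25575 hr
W_total = W₁ + W₂ = 0.22272 + 0.25575 = 0.47847 hr

Final: 0.47847 hr


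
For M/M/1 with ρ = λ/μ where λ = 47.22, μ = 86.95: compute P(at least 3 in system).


ρ = 47.22/86.95 = 0.5431
P(N ≥ n) = ρ^n = 0.5431^3 = 0.160166

Final: 0.160166


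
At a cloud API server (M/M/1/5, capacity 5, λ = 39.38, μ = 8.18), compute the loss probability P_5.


ρ = λ/μ = 39.38/8.18 = 4.8142
P_K = (1−ρ)ρ^K/(1−ρ^(K+1)) = (-3.8142·2585.901873)/(1 − 12448.999480)
= -9863.097607/-12447.999480 = 0.792344

Final: 0.792344


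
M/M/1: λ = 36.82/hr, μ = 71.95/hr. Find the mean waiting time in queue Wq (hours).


ρ = 36.82/71.95 = 0.5117
Wq = ρ/(μ−λ) = 0.5117/(71.95 − 36.82) = 0.5117/35.13 = 0.01457 hr

Final: 0.01457 hr


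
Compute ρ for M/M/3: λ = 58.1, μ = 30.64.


ρ = λ/(cμ) = 58.1/(3·30.64) = 58.1/91.92 = 0.6321

Final: 0.6321


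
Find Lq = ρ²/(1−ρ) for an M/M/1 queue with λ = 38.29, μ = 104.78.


ρ = 38.29/104.78 = 0.3654
Lq = ρ²/(1−ρ) = 0.1335/0.6346 = 0.2104

Final: 0.2104


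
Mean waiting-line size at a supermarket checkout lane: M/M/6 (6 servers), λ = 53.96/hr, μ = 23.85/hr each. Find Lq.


a = λ/μ = 2.2625; ρ = a/6 = 0.3771
P₀ = 0.103768
Lq = P₀·a^c·ρ / (c!·(1−ρ)²) = 0.103768·134.12241·0.3771/(720·0.38803)
= 0.01878

Final: 0.01878


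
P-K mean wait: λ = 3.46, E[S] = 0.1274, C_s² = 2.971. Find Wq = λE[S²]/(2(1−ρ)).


ρ = λ·E[S] = 3.46·0.1274 = 0.4408
E[S²] = E[S]²(1+C_s²) = 0.1274²·(1+2.971) = 0.064452
Wq = λ·E[S²]/(2(1−ρ)) = 3.46·0.064452/(2·0.5592) = 0.19940 hr

Final: 0.19940 hr


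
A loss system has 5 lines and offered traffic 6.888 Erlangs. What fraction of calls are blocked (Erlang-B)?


B(c,a) = (a^c/c!) / Σ_{k=0}^{c} a^k/k!
a^5/5! = 129.206525
Σ terms (k=0..5): 1.00000 + 6.88800 + 23.72227 + 54.46634 + 93.79103 + 129.20652 = 309.074165
B = 129.206525/309.074165 = 0.418044

Final: 0.418044


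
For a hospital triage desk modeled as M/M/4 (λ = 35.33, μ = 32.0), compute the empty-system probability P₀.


a = λ/μ = 35.33/32.0 = 1.1041; ρ = a/c = 0.2760
Σ_{k=0}^{3} a^k/k! (terms k=0..3) = 1.00000 + 1.10406 + 0.60948 + 0.22430 = 2.93784
Tail: a^4/(4!(1−ρ)) = 1.48585/(24·0.7240) = 0.08551
P₀ = 1/(2.93784 + 0.08551) = 1/3.02335 = 0.330759

Final: 0.330759


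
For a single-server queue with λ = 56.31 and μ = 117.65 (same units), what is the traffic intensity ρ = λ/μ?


ρ = λ/μ = 56.31/117.65 = 0.4786

Final: 0.4786


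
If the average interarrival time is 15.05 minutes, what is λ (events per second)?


λ = 1/(interarrival time) in consistent units.
1 second = 0.0166667 min, so λ = 0.0166667/15.05 = 0.001107 per second

Final: 0.001107 /sec


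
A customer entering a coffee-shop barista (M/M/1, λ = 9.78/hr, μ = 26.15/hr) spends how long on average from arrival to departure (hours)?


W = 1/(μ−λ) = 1/(26.15 − 9.78) = 1/16.37 = 0.06109 hr

Final: 0.06109 hr


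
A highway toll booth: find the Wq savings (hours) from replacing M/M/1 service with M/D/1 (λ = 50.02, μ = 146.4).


ρ = 50.02/146.4 = 0.3417
Wq(M/M/1) = ρ/(μ−λ) = 0.3417/96.38 = 0.003545 hr
Wq(M/D/1) = ρ/(2(μ−λ)) = 0.001772 hr
Savings = 0.003545 − 0.001772 = 0.001772 hr

Final: 0.001772 hr


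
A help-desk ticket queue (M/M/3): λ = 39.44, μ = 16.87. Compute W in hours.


a = 2.3379; ρ = 0.7793; P₀ = 0.063613
Lq = P₀·a^c·ρ/(c!(1−ρ)²) = 2.16734
Wq = Lq/λ = 2.16734/39.44 = 0.05495 hr
W = Wq + 1/μ = 0.05495 + 0.05928 = 0.11423 hr

Final: 0.11423 hr


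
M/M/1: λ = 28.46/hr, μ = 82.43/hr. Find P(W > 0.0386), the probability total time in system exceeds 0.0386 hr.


W ~ Exponential(μ−λ) for M/M/1.
μ − λ = 82.43 − 28.46 = 53.9700
P(W > t) = e^{−(μ−λ)t} = e^{−2.0832} = 0.124526

Final: 0.124526


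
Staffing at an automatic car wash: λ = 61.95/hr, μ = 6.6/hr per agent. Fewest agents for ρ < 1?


Stability requires cμ > λ ⇔ c > λ/μ.
λ/μ = 61.95/6.6 = 9.3864
Minimum integer c = ⌊9.3864⌋ + 1 = 10
Check: 10·6.6 = 66.00 > 61.95, while 9·6.6 = 59.40 ≤ 61.95

Final: 10 servers


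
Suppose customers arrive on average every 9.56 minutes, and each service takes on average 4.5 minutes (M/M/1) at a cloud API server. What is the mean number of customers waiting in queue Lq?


λ = 60/9.56 = 6.2762 /hr
μ = 60/4.5 = 13.3333 /hr
ρ = λ/μ = 6.2762/13.3333 = 0.4707
Lq = ρ²/(1−ρ) = 0.2216/0.5293 = 0.4186

Final: 0.4186


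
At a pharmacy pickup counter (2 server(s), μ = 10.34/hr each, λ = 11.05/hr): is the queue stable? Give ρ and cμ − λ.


Total capacity cμ = 2·10.34 = 20.68/hr
ρ = λ/(cμ) = 11.05/20.68 = 0.5343
Stable ⇔ ρ < 1: YES
Spare capacity = cμ − λ = 20.68 − 11.05 = 9.63/hr

Final: ρ = 0.5343; stable; margin = 9.63/hr


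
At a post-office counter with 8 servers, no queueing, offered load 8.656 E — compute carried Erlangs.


B(8,8.656) = 0.271186 (Erlang-B)
Carried load = a(1 − B) = 8.656·(1 − 0.271186) = 8.656·0.728814 = 6.3086 E

Final: 6.3086 Erlangs


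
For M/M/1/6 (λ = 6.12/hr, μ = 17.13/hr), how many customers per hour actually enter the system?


ρ = 0.3573; P_K = (1−ρ)ρ^6/(1−ρ^7) = 0.001338
λ_eff = λ(1 − P_K) = 6.12·(1 − 0.001338) = 6.12·0.998662 = 6.1118 /hr

Final: 6.1118 /hr


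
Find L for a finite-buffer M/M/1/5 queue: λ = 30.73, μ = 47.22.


ρ = 30.73/47.22 = 0.6508
L = ρ[1 − (K+1)ρ^K + Kρ^(K+1)] / [(1−ρ)(1−ρ^(K+1))]
Numerator: 0.6508·(1 − 6·0.116730 + 5·0.075966) = 0.442175
Denominator: (0.3492)·(0.924034) = 0.322688
L = 0.442175/0.322688 = 1.3703

Final: 1.3703


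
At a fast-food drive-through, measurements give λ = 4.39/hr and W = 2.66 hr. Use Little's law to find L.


L = λW = 4.39·2.66 = 11.6774

Final: 11.6774


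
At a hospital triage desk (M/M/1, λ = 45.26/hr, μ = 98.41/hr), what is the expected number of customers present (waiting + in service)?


ρ = λ/μ = 45.26/98.41 = 0.4599
L = ρ/(1−ρ) = 0.4599/(1 − 0.4599) = 0.4599/0.5401 = 0.8516

Final: 0.8516


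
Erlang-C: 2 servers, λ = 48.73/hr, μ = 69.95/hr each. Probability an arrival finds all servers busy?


a = λ/μ = 0.6966; ρ = a/2 = 0.3483
P₀ = 0.483327 (from M/M/c formula)
C(c,a) = [a^c/(c!(1−ρ))]·P₀ = [0.48531/(2·0.6517)]·0.483327
= 0.37235·0.483327 = 0.179968

Final: 0.179968


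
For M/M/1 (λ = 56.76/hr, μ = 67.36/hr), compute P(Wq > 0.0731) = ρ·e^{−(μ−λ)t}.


ρ = 56.76/67.36 = 0.8426
P(Wq > t) = ρ·e^{−(μ−λ)t} = 0.8426·e^{−0.7749}
= 0.8426·0.460768 = 0.388260

Final: 0.388260


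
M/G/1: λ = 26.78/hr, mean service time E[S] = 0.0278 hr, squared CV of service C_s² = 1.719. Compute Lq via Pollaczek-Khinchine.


ρ = λ·E[S] = 26.78·0.0278 = 0.7445
Lq = ρ²(1+C_s²)/(2(1−ρ)) = 0.5543·(1+1.719)/(2·0.2555)
= 0.5543·2.7190/0.5110 = 2.94898

Final: 2.94898


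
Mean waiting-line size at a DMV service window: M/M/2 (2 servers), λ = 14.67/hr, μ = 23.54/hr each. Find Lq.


a = λ/μ = 0.6232; ρ = a/2 = 0.3116
P₀ = 0.524858
Lq = P₀·a^c·ρ / (c!·(1−ρ)²) = 0.524858·0.38837·0.3116/(2·0.47390)
= 0.06701

Final: 0.06701


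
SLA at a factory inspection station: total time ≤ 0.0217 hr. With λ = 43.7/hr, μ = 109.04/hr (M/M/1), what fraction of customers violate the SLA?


W ~ Exponential(μ−λ) for M/M/1.
μ − λ = 109.04 − 43.7 = 65.3400
P(W > t) = e^{−(μ−λ)t} = e^{−1.4179} = 0.242227

Final: 0.242227


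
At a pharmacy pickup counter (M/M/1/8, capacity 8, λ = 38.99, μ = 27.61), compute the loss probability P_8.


ρ = λ/μ = 38.99/27.61 = 1.4122
P_K = (1−ρ)ρ^K/(1−ρ^(K+1)) = (-0.4122·15.815926)/(1 − 22.334769)
= -6.518842/-21.334769 = 0.305550

Final: 0.305550


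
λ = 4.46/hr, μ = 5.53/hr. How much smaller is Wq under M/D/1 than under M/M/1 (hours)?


ρ = 4.46/5.53 = 0.8065
Wq(M/M/1) = ρ/(μ−λ) = 0.8065/1.07 = 0.75375 hr
Wq(M/D/1) = ρ/(2(μ−λ)) = 0.37687 hr
Savings = 0.75375 − 0.37687 = 0.37687 hr

Final: 0.37687 hr


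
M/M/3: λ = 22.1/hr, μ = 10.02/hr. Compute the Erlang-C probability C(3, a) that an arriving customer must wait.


a = λ/μ = 2.2056; ρ = a/3 = 0.7352
P₀ = 0.080704 (from M/M/c formula)
C(c,a) = [a^c/(c!(1−ρ))]·P₀ = [10.72936/(6·0.2648)]·0.080704
= 6.75302·0.080704 = 0.544998

Final: 0.544998


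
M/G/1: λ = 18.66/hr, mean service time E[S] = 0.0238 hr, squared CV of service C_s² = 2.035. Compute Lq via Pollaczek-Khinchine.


ρ = λ·E[S] = 18.66·0.0238 = 0.4441
Lq = ρ²(1+C_s²)/(2(1−ρ)) = 0.1972·(1+2.035)/(2·0.5559)
= 0.1972·3.0350/1.1118 = 0.53841

Final: 0.53841


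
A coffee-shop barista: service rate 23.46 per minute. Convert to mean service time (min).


Mean service time = 1/μ = 1/23.46 minute = 0.04263 minute
In minutes: 0.04263 × 1 = 0.04263 min

Final: 0.04263 min


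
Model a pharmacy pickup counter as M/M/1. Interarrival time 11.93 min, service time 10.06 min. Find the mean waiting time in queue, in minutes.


λ = 60/11.93 = 5.0293 /hr
μ = 60/10.06 = 5.9642 /hr
ρ = λ/μ = 5.0293/5.9642 = 0.8433
Wq = ρ/(μ−λ) = 0.8433/(5.9642−5.0293) = 0.90199 hr
In minutes: 0.90199·60 = 54.120 min

Final: 54.120 min


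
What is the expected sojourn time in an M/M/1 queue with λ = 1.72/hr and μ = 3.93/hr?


W = 1/(μ−λ) = 1/(3.93 − 1.72) = 1/2.21 = 0.4525 hr

Final: 0.4525 hr


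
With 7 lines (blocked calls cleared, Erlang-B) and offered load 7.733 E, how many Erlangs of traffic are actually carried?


B(7,7.733) = 0.292883 (Erlang-B)
Carried load = a(1 − B) = 7.733·(1 − 0.292883) = 7.733·0.707117 = 5.4681 E

Final: 5.4681 Erlangs


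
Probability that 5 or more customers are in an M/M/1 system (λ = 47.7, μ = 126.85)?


ρ = 47.7/126.85 = 0.3760
P(N ≥ n) = ρ^n = 0.3760^5 = 0.007519

Final: 0.007519


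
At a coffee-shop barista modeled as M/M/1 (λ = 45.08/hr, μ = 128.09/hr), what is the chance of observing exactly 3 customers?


ρ = 45.08/128.09 = 0.3519
P_n = (1−ρ)·ρ^n = (1 − 0.3519)·0.3519^3 = 0.6481·0.043592 = 0.028250

Final: 0.028250


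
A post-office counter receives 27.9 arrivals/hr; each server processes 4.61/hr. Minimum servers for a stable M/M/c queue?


Stability requires cμ > λ ⇔ c > λ/μ.
λ/μ = 27.9/4.61 = 6.0521
Minimum integer c = ⌊6.0521⌋ + 1 = 7
Check: 7·4.61 = 32.27 > 27.9, while 6·4.61 = 27.66 ≤ 27.9

Final: 7 servers


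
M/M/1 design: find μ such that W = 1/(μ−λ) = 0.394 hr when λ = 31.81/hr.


W = 1/(μ−λ) ⇒ μ − λ = 1/W = 1/0.394 = 2.5381
μ = λ + 1/W = 31.81 + 2.5381 = 34.3481 per hr

Final: 34.3481 /hr


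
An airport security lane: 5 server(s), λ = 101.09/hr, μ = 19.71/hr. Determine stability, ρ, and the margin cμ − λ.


Total capacity cμ = 5·19.71 = 98.55/hr
ρ = λ/(cμ) = 101.09/98.55 = 1.0258
Stable ⇔ ρ < 1: NO
Spare capacity = cμ − λ = 98.55 − 101.09 = -2.54/hr

Final: ρ = 1.0258; unstable; margin = -2.54/hr


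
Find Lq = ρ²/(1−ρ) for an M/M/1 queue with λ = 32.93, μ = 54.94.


ρ = 32.93/54.94 = 0.5994
Lq = ρ²/(1−ρ) = 0.3593/0.4006 = 0.8968

Final: 0.8968


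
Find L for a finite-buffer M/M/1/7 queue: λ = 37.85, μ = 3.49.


ρ = 37.85/3.49 = 10.8453
L = ρ[1 − (K+1)ρ^K + Kρ^(K+1)] / [(1−ρ)(1−ρ^(K+1))]
Numerator: 10.8453·(1 − 8·17647500.307633 + 7·191391944.597106) = 12998748614.814356
Denominator: (-9.8453)·(-191391943.597106) = 1884305782.807041
L = 12998748614.814356/1884305782.807041 = 6.8984

Final: 6.8984


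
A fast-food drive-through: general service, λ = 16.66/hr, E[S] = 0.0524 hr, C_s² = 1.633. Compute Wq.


ρ = λ·E[S] = 16.66·0.0524 = 0.8730
E[S²] = E[S]²(1+C_s²) = 0.0524²·(1+1.633) = 0.007230
Wq = λ·E[S²]/(2(1−ρ)) = 16.66·0.007230/(2·0.1270) = 0.47413 hr

Final: 0.47413 hr


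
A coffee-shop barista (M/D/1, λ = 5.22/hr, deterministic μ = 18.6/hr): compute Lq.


ρ = 5.22/18.6 = 0.2806
M/D/1: Lq = ρ²/(2(1−ρ)) = 0.07876/(2·0.7194) = 0.05474

Final: 0.05474


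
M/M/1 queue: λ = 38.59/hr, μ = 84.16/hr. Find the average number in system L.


ρ = λ/μ = 38.59/84.16 = 0.4585
L = ρ/(1−ρ) = 0.4585/(1 − 0.4585) = 0.4585/0.5415 = 0.8468

Final: 0.8468


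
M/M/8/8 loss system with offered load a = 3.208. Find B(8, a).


B(c,a) = (a^c/c!) / Σ_{k=0}^{c} a^k/k!
a^8/8! = 0.278198
Σ terms (k=0..8): 1.00000 + 3.20800 + 5.14563 + 5.50240 + 4.41292 + 2.83133 + 1.51382 + 0.69376 + 0.27820 = 24.586057
B = 0.278198/24.586057 = 0.011315

Final: 0.011315


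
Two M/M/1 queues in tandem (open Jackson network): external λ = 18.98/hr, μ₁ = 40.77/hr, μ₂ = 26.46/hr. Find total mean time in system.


Each node sees arrival rate λ = 18.98/hr (tandem ⇒ throughput preserved).
W₁ = 1/(μ₁−λ) = 1/(40.77−18.98) = 0.04589 hr
W₂ = 1/(μ₂−λ) = 1/(26.46−18.98) = 0.13369 hr
W_total = W₁ + W₂ = 0.04589 + 0.13369 = 0.17958 hr

Final: 0.17958 hr


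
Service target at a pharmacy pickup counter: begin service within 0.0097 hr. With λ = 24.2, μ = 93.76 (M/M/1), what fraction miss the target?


ρ = 24.2/93.76 = 0.2581
P(Wq > t) = ρ·e^{−(μ−λ)t} = 0.2581·e^{−0.6747}
= 0.2581·0.509293 = 0.131451

Final: 0.131451


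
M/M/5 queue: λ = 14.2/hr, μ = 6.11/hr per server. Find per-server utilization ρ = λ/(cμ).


ρ = λ/(cμ) = 14.2/(5·6.11) = 14.2/30.55 = 0.4648

Final: 0.4648


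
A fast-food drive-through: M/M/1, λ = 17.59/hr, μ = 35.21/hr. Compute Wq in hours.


ρ = 17.59/35.21 = 0.4996
Wq = ρ/(μ−λ) = 0.4996/(35.21 − 17.59) = 0.4996/17.62 = 0.02835 hr

Final: 0.02835 hr


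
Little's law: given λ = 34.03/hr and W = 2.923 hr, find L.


L = λW = 34.03·2.923 = 99.4697

Final: 99.4697


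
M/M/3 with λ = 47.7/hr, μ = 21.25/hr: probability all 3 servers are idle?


a = λ/μ = 47.7/21.25 = 2.2447; ρ = a/c = 0.7482
Σ_{k=0}^{2} a^k/k! (terms k=0..2) = 1.00000 + 2.24471 + 2.51935 = 5.76406
Tail: a^3/(3!(1−ρ)) = 11.31041/(6·0.2518) = 7.48742
P₀ = 1/(5.76406 + 7.48742) = 1/13.25148 = 0.075463

Final: 0.075463


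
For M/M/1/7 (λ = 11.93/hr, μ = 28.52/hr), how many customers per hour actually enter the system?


ρ = 0.4183; P_K = (1−ρ)ρ^7/(1−ρ^8) = 0.001305
λ_eff = λ(1 − P_K) = 11.93·(1 − 0.001305) = 11.93·0.998695 = 11.9144 /hr

Final: 11.9144 /hr


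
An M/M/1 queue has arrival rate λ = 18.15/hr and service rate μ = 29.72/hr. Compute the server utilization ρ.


ρ = λ/μ = 18.15/29.72 = 0.6107

Final: 0.6107


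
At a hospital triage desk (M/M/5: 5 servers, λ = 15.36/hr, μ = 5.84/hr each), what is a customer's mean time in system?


a = 2.6301; ρ = 0.5260; P₀ = 0.069793
Lq = P₀·a^c·ρ/(c!(1−ρ)²) = 0.17141
Wq = Lq/λ = 0.17141/15.36 = 0.01116 hr
W = Wq + 1/μ = 0.01116 + 0.17123 = 0.18239 hr

Final: 0.18239 hr


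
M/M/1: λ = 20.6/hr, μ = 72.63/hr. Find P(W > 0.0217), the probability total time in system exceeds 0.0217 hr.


W ~ Exponential(μ−λ) for M/M/1.
μ − λ = 72.63 − 20.6 = 52.0300
P(W > t) = e^{−(μ−λ)t} = e^{−1.1291} = 0.323340

Final: 0.323340


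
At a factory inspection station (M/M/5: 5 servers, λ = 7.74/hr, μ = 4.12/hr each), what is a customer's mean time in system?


a = 1.8786; ρ = 0.3757; P₀ = 0.151983
Lq = P₀·a^c·ρ/(c!(1−ρ)²) = 0.02857
Wq = Lq/λ = 0.02857/7.74 = 0.003692 hr
W = Wq + 1/μ = 0.003692 + 0.24272 = 0.24641 hr

Final: 0.24641 hr


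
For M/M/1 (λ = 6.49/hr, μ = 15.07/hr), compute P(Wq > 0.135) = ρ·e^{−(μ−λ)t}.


ρ = 6.49/15.07 = 0.4307
P(Wq > t) = ρ·e^{−(μ−λ)t} = 0.4307·e^{−1.1583}
= 0.4307·0.314020 = 0.135235

Final: 0.135235


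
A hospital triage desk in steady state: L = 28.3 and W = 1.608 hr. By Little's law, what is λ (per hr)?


λ = L/W = 28.3/1.608 = 17.5995 /hr

Final: 17.5995 /hr


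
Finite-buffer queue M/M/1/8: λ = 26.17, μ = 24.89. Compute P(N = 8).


ρ = λ/μ = 26.17/24.89 = 1.0514
P_K = (1−ρ)ρ^K/(1−ρ^(K+1)) = (-0.05143·1.493587)/(1 − 1.570397)
= -0.076810/-0.570397 = 0.134660

Final: 0.134660


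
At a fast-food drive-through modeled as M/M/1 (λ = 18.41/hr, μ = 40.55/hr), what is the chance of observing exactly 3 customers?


ρ = 18.41/40.55 = 0.4540
P_n = (1−ρ)·ρ^n = (1 − 0.4540)·0.4540^3 = 0.5460·0.093581 = 0.051095

Final: 0.051095


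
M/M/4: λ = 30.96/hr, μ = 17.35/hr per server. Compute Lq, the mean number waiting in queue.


a = λ/μ = 1.7844; ρ = a/4 = 0.4461
P₀ = 0.164304
Lq = P₀·a^c·ρ / (c!·(1−ρ)²) = 0.164304·10.13925·0.4461/(24·0.30679)
= 0.10093

Final: 0.10093


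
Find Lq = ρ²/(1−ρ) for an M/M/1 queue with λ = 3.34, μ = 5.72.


ρ = 3.34/5.72 = 0.5839
Lq = ρ²/(1−ρ) = 0.3410/0.4161 = 0.8194

Final: 0.8194


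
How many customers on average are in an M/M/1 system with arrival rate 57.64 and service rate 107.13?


ρ = λ/μ = 57.64/107.13 = 0.5380
L = ρ/(1−ρ) = 0.5380/(1 − 0.5380) = 0.5380/0.4620 = 1.1647

Final: 1.1647


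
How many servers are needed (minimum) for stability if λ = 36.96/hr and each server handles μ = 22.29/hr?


Stability requires cμ > λ ⇔ c > λ/μ.
λ/μ = 36.96/22.29 = 1.6581
Minimum integer c = ⌊1.6581⌋ + 1 = 2
Check: 2·22.29 = 44.58 > 36.96, while 1·22.29 = 22.29 ≤ 36.96

Final: 2 servers


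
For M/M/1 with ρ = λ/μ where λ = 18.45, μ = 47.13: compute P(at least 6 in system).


ρ = 18.45/47.13 = 0.3915
P(N ≥ n) = ρ^n = 0.3915^6 = 0.003599

Final: 0.003599


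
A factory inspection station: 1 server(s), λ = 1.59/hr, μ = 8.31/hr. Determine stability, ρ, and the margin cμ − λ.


Total capacity cμ = 1·8.31 = 8.31/hr
ρ = λ/(cμ) = 1.59/8.31 = 0.1913
Stable ⇔ ρ < 1: YES
Spare capacity = cμ − λ = 8.31 − 1.59 = 6.72/hr

Final: ρ = 0.1913; stable; margin = 6.72/hr


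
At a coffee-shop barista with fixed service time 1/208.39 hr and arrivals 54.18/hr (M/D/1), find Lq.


ρ = 54.18/208.39 = 0.2600
M/D/1: Lq = ρ²/(2(1−ρ)) = 0.06760/(2·0.7400) = 0.04567

Final: 0.04567


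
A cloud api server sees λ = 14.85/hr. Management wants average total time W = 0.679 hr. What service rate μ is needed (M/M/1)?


W = 1/(μ−λ) ⇒ μ − λ = 1/W = 1/0.679 = 1.4728
μ = λ + 1/W = 14.85 + 1.4728 = 16.3228 per hr

Final: 16.3228 /hr


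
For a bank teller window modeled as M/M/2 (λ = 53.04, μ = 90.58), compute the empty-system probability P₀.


a = λ/μ = 53.04/90.58 = 0.5856; ρ = a/c = 0.2928
Σ_{k=0}^{1} a^k/k! (terms k=0..1) = 1.00000 + 0.58556 = 1.58556
Tail: a^2/(2!(1−ρ)) = 0.34288/(2·0.7072) = 0.24241
P₀ = 1/(1.58556 + 0.24241) = 1/1.82797 = 0.547054

Final: 0.547054


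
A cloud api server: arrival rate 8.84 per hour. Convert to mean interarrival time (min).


Mean interarrival time = 1/λ = 1/8.84 hour = 0.11312 hour
In minutes: 0.11312 × 60 = 6.7873 min

Final: 6.7873 min


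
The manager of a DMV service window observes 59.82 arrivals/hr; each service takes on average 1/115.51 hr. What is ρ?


ρ = λ/μ = 59.82/115.51 = 0.5179

Final: 0.5179


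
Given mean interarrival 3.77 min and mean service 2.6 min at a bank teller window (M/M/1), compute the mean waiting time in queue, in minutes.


λ = 60/3.77 = 15.9151 /hr
μ = 60/2.6 = 23.0769 /hr
ρ = λ/μ = 15.9151/23.0769 = 0.6897
Wq = ρ/(μ−λ) = 0.6897/(23.0769−15.9151) = 0.09630 hr
In minutes: 0.09630·60 = 5.778 min

Final: 5.778 min


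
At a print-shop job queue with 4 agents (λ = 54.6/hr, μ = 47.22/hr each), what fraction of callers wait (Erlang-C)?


a = λ/μ = 1.1563; ρ = a/4 = 0.2891
P₀ = 0.313753 (from M/M/c formula)
C(c,a) = [a^c/(c!(1−ρ))]·P₀ = [1.78758/(24·0.7109)]·0.313753
= 0.10477·0.313753 = 0.032871

Final: 0.032871


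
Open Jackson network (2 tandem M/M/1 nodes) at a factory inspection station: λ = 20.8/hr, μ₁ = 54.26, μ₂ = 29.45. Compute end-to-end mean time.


Each node sees arrival rate λ = 20.8/hr (tandem ⇒ throughput preserved).
W₁ = 1/(μ₁−λ) = 1/(54.26−20.8) = 0.02989 hr
W₂ = 1/(μ₂−λ) = 1/(29.45−20.8) = 0.11561 hr
W_total = W₁ + W₂ = 0.02989 + 0.11561 = 0.14549 hr

Final: 0.14549 hr


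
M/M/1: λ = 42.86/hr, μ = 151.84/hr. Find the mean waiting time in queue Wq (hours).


ρ = 42.86/151.84 = 0.2823
Wq = ρ/(μ−λ) = 0.2823/(151.84 − 42.86) = 0.2823/108.98 = 0.002590 hr

Final: 0.002590 hr


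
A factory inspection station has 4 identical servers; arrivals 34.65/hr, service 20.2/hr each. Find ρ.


ρ = λ/(cμ) = 34.65/(4·20.2) = 34.65/80.80 = 0.4288

Final: 0.4288


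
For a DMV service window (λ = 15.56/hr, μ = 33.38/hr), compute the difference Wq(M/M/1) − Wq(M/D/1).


ρ = 15.56/33.38 = 0.4661
Wq(M/M/1) = ρ/(μ−λ) = 0.4661/17.82 = 0.02616 hr
Wq(M/D/1) = ρ/(2(μ−λ)) = 0.01308 hr
Savings = 0.02616 − 0.01308 = 0.01308 hr

Final: 0.01308 hr


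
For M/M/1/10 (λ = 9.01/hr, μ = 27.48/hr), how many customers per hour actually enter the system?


ρ = 0.3279; P_K = (1−ρ)ρ^10/(1−ρ^11) = 0.000009650
λ_eff = λ(1 − P_K) = 9.01·(1 − 0.000009650) = 9.01·0.999990 = 9.0099 /hr

Final: 9.0099 /hr


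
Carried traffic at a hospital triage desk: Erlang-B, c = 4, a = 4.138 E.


B(4,4.138) = 0.323830 (Erlang-B)
Carried load = a(1 − B) = 4.138·(1 − 0.323830) = 4.138·0.676170 = 2.7980 E

Final: 2.7980 Erlangs


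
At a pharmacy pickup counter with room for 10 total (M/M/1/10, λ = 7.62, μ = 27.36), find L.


ρ = 7.62/27.36 = 0.2785
L = ρ[1 − (K+1)ρ^K + Kρ^(K+1)] / [(1−ρ)(1−ρ^(K+1))]
Numerator: 0.2785·(1 − 11·0.000002808 + 10·0.0000007820) = 0.278502
Denominator: (0.7215)·(0.999999) = 0.721491
L = 0.278502/0.721491 = 0.3860

Final: 0.3860


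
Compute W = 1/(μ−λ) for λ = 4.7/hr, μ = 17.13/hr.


W = 1/(μ−λ) = 1/(17.13 − 4.7) = 1/12.43 = 0.08045 hr

Final: 0.08045 hr


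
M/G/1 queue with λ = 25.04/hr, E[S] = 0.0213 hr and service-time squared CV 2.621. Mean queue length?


ρ = λ·E[S] = 25.04·0.0213 = 0.5334
Lq = ρ²(1+C_s²)/(2(1−ρ)) = 0.2845·(1+2.621)/(2·0.4666)
= 0.2845·3.6210/0.9333 = 1.10366

Final: 1.10366


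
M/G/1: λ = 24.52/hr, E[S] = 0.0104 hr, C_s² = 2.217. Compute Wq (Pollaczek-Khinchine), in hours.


ρ = λ·E[S] = 24.52·0.0104 = 0.2550
E[S²] = E[S]²(1+C_s²) = 0.0104²·(1+2.217) = 0.0003480
Wq = λ·E[S²]/(2(1−ρ)) = 24.52·0.0003480/(2·0.7450) = 0.005726 hr

Final: 0.005726 hr


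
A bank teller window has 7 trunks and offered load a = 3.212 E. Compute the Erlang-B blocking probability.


B(c,a) = (a^c/c!) / Σ_{k=0}^{c} a^k/k!
a^7/7! = 0.699839
Σ terms (k=0..7): 1.00000 + 3.21200 + 5.15847 + 5.52300 + 4.43497 + 2.84903 + 1.52518 + 0.69984 = 24.402492
B = 0.699839/24.402492 = 0.028679

Final: 0.028679


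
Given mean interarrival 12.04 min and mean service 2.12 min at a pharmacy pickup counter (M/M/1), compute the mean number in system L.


λ = 60/12.04 = 4.9834 /hr
μ = 60/2.12 = 28.3019 /hr
ρ = λ/μ = 4.9834/28.3019 = 0.1761
L = ρ/(1−ρ) = 0.1761/0.8239 = 0.2137

Final: 0.2137


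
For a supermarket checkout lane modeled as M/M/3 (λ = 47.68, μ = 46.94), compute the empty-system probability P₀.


a = λ/μ = 47.68/46.94 = 1.0158; ρ = a/c = 0.3386
Σ_{k=0}^{2} a^k/k! (terms k=0..2) = 1.00000 + 1.01576 + 0.51589 = 2.53165
Tail: a^3/(3!(1−ρ)) = 1.04804/(6·0.6614) = 0.26409
P₀ = 1/(2.53165 + 0.26409) = 1/2.79575 = 0.357686

Final: 0.357686


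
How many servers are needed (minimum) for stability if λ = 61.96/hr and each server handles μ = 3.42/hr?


Stability requires cμ > λ ⇔ c > λ/μ.
λ/μ = 61.96/3.42 = 18.1170
Minimum integer c = ⌊18.1170⌋ + 1 = 19
Check: 19·3.42 = 64.98 > 61.96, while 18·3.42 = 61.56 ≤ 61.96

Final: 19 servers
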